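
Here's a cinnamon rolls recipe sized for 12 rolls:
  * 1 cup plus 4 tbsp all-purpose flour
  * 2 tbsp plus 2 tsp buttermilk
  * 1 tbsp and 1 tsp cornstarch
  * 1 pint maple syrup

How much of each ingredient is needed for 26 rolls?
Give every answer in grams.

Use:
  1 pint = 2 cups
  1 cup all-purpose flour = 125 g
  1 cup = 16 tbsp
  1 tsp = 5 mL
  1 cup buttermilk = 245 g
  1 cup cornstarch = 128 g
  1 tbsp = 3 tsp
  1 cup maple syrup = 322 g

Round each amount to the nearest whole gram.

Scaling factor: 26/12 = 13/6.
all-purpose flour: (1 cup + 4 tbsp = 1.25 cup) × 13/6 × 125 g/cup ≈ 339 g
buttermilk: (2 tbsp + 2 tsp = 8/3 tbsp) × 13/6 ÷ 16 tbsp/cup × 245 g/cup ≈ 88 g
cornstarch: (1 tbsp + 1 tsp = 4/3 tbsp) × 13/6 ÷ 16 tbsp/cup × 128 g/cup ≈ 23 g
maple syrup: 1 pint × 13/6 × 2 cup/pint × 322 g/cup ≈ 1395 g

all-purpose flour: 339 g; buttermilk: 88 g; cornstarch: 23 g; maple syrup: 1395 g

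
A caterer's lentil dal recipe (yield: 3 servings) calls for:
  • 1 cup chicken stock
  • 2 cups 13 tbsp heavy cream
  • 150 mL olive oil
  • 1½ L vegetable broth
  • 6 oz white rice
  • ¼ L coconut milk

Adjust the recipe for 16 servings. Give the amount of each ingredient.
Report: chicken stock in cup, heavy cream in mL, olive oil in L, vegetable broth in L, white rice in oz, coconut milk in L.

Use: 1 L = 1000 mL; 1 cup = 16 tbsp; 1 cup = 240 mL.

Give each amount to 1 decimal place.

Scaling factor: 16/3.
chicken stock: 1 cup × 16/3 ≈ 5.3 cup
heavy cream: (2 cup + 13 tbsp = 2.8125 cup) × 16/3 × 240 mL/cup = 3600.0 mL
olive oil: 150 mL × 16/3 ÷ 1000 mL/L = 0.8 L
vegetable broth: 1.5 L × 16/3 = 8.0 L
white rice: 6 oz × 16/3 = 32.0 oz
coconut milk: 0.25 L × 16/3 ≈ 1.3 L

chicken stock: 5.3 cup; heavy cream: 3600.0 mL; olive oil: 0.8 L; vegetable broth: 8.0 L; white rice: 32.0 oz; coconut milk: 1.3 L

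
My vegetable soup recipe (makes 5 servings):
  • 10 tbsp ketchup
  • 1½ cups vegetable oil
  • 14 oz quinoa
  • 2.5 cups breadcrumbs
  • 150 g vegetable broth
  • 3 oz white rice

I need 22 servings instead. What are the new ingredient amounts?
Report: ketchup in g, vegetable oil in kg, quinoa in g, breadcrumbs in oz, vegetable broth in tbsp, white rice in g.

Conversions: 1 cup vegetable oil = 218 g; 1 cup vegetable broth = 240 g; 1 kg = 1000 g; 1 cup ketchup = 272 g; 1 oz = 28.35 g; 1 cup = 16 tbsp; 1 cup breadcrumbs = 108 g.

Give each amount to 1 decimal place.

Scaling factor: 22/5 = 4.4.
ketchup: 10 tbsp × 22/5 ÷ 16 tbsp/cup × 272 g/cup = 748.0 g
vegetable oil: 1.5 cup × 22/5 × 218 g/cup ÷ 1000 g/kg ≈ 1.4 kg
quinoa: 14 oz × 22/5 × 28.35 g/oz ≈ 1746.4 g
breadcrumbs: 2.5 cup × 22/5 × 108 g/cup ÷ 28.35 g/oz ≈ 41.9 oz
vegetable broth: 150 g × 22/5 ÷ 240 g/cup × 16 tbsp/cup = 44.0 tbsp
white rice: 3 oz × 22/5 × 28.35 g/oz ≈ 374.2 g

ketchup: 748.0 g; vegetable oil: 1.4 kg; quinoa: 1746.4 g; breadcrumbs: 41.9 oz; vegetable broth: 44.0 tbsp; white rice: 374.2 g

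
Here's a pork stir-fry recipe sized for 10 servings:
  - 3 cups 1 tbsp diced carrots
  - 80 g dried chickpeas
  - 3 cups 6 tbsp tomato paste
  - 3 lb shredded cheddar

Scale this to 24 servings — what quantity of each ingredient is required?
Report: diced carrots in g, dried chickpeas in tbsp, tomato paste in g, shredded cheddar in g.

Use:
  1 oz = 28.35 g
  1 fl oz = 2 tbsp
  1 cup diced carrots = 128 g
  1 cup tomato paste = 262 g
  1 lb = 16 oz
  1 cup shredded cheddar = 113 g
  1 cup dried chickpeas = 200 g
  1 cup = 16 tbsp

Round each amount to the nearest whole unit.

diced carrots: 941 g; dried chickpeas: 15 tbsp; tomato paste: 2122 g; shredded cheddar: 3266 g

Scaling factor: 24/10 = 12/5 = 2.4.
diced carrots: (3 cup + 1 tbsp = 3.0625 cup) × 12/5 × 128 g/cup ≈ 941 g
dried chickpeas: 80 g × 12/5 ÷ 200 g/cup × 16 tbsp/cup ≈ 15 tbsp
tomato paste: (3 cup + 6 tbsp = 3.375 cup) × 12/5 × 262 g/cup ≈ 2122 g
shredded cheddar: 3 lb × 12/5 × 16 oz/lb × 28.35 g/oz ≈ 3266 g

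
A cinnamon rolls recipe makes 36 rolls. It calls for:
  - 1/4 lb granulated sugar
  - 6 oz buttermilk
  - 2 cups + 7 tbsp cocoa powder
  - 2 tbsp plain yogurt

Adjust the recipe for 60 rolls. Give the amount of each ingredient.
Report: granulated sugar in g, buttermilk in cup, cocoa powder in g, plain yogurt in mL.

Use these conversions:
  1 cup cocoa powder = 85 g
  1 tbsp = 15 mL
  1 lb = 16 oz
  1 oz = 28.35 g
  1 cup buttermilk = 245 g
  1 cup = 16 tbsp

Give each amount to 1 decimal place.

granulated sugar: 189.0 g; buttermilk: 1.2 cup; cocoa powder: 345.3 g; plain yogurt: 50.0 mL

Scaling factor: 60/36 = 5/3.
granulated sugar: 0.25 lb × 5/3 × 16 oz/lb × 28.35 g/oz = 189.0 g
buttermilk: 6 oz × 5/3 × 28.35 g/oz ÷ 245 g/cup ≈ 1.2 cup
cocoa powder: (2 cup + 7 tbsp = 2.4375 cup) × 5/3 × 85 g/cup ≈ 345.3 g
plain yogurt: 2 tbsp × 5/3 × 15 mL/tbsp = 50.0 mL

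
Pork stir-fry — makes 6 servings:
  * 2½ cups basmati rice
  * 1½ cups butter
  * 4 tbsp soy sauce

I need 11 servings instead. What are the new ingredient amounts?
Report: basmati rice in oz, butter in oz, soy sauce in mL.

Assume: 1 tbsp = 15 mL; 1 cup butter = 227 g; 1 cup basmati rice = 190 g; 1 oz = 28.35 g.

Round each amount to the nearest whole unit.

basmati rice: 31 oz; butter: 22 oz; soy sauce: 110 mL

Scaling factor: 11/6.
basmati rice: 2.5 cup × 11/6 × 190 g/cup ÷ 28.35 g/oz ≈ 31 oz
butter: 1.5 cup × 11/6 × 227 g/cup ÷ 28.35 g/oz ≈ 22 oz
soy sauce: 4 tbsp × 11/6 × 15 mL/tbsp = 110 mL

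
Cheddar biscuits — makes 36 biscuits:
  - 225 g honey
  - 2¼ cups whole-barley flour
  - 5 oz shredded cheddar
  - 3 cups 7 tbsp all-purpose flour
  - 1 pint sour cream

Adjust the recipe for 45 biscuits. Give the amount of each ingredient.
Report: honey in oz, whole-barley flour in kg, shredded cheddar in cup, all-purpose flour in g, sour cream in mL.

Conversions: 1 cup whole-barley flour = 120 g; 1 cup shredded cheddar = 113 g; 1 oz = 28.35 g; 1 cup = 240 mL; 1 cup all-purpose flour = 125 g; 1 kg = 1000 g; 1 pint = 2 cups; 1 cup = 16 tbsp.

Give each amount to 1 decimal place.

honey: 9.9 oz; whole-barley flour: 0.3 kg; shredded cheddar: 1.6 cup; all-purpose flour: 537.1 g; sour cream: 600.0 mL

Scaling factor: 45/36 = 5/4 = 1.25.
honey: 225 g × 5/4 ÷ 28.35 g/oz ≈ 9.9 oz
whole-barley flour: 2.25 cup × 5/4 × 120 g/cup ÷ 1000 g/kg ≈ 0.3 kg
shredded cheddar: 5 oz × 5/4 × 28.35 g/oz ÷ 113 g/cup ≈ 1.6 cup
all-purpose flour: (3 cup + 7 tbsp = 3.4375 cup) × 5/4 × 125 g/cup ≈ 537.1 g
sour cream: 1 pint × 5/4 × 2 cup/pint × 240 mL/cup = 600.0 mL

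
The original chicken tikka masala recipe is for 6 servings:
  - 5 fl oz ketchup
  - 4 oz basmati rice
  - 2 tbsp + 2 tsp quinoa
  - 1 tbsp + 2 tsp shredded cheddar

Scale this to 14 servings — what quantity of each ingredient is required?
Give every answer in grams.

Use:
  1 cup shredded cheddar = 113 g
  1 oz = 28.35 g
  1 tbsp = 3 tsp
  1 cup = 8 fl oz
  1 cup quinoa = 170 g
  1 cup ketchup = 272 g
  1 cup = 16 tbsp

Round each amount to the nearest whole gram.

Scaling factor: 14/6 = 7/3.
ketchup: 5 fl oz × 7/3 ÷ 8 fl oz/cup × 272 g/cup ≈ 397 g
basmati rice: 4 oz × 7/3 × 28.35 g/oz ≈ 265 g
quinoa: (2 tbsp + 2 tsp = 8/3 tbsp) × 7/3 ÷ 16 tbsp/cup × 170 g/cup ≈ 66 g
shredded cheddar: (1 tbsp + 2 tsp = 5/3 tbsp) × 7/3 ÷ 16 tbsp/cup × 113 g/cup ≈ 27 g

ketchup: 397 g; basmati rice: 265 g; quinoa: 66 g; shredded cheddar: 27 g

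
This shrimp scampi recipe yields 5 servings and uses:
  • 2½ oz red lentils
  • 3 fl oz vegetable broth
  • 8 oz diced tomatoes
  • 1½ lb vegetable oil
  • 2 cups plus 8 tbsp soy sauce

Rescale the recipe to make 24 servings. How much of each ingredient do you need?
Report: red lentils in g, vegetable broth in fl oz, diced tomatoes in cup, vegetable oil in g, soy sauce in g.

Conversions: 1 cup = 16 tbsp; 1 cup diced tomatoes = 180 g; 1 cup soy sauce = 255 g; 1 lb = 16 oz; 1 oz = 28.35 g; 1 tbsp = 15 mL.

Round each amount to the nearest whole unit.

Scaling factor: 24/5 = 4.8.
red lentils: 2.5 oz × 24/5 × 28.35 g/oz ≈ 340 g
vegetable broth: 3 fl oz × 24/5 ≈ 14 fl oz
diced tomatoes: 8 oz × 24/5 × 28.35 g/oz ÷ 180 g/cup ≈ 6 cup
vegetable oil: 1.5 lb × 24/5 × 16 oz/lb × 28.35 g/oz ≈ 3266 g
soy sauce: (2 cup + 8 tbsp = 2.5 cup) × 24/5 × 255 g/cup = 3060 g

red lentils: 340 g; vegetable broth: 14 fl oz; diced tomatoes: 6 cup; vegetable oil: 3266 g; soy sauce: 3060 g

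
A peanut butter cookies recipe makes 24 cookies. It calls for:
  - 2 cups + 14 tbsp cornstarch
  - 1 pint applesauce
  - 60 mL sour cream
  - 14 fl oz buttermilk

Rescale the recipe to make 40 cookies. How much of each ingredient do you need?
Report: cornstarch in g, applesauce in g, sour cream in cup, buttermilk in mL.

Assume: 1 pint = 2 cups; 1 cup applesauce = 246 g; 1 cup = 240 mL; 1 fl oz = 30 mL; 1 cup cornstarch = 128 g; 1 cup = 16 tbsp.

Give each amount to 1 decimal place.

Scaling factor: 40/24 = 5/3.
cornstarch: (2 cup + 14 tbsp = 2.875 cup) × 5/3 × 128 g/cup ≈ 613.3 g
applesauce: 1 pint × 5/3 × 2 cup/pint × 246 g/cup = 820.0 g
sour cream: 60 mL × 5/3 ÷ 240 mL/cup ≈ 0.4 cup
buttermilk: 14 fl oz × 5/3 × 30 mL/fl oz = 700.0 mL

cornstarch: 613.3 g; applesauce: 820.0 g; sour cream: 0.4 cup; buttermilk: 700.0 mL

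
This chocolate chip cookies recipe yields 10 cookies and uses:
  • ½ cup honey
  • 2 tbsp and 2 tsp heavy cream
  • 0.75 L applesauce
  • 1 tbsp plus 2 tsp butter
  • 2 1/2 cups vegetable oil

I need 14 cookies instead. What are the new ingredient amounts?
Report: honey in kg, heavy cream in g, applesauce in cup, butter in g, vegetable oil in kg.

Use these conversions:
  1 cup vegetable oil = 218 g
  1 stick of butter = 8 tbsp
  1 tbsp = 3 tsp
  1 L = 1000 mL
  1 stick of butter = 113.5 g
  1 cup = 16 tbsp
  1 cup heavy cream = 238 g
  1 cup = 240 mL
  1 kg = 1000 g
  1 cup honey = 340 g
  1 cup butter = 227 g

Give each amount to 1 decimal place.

honey: 0.2 kg; heavy cream: 55.5 g; applesauce: 4.4 cup; butter: 33.1 g; vegetable oil: 0.8 kg

Scaling factor: 14/10 = 7/5 = 1.4.
honey: 0.5 cup × 7/5 × 340 g/cup ÷ 1000 g/kg ≈ 0.2 kg
heavy cream: (2 tbsp + 2 tsp = 8/3 tbsp) × 7/5 ÷ 16 tbsp/cup × 238 g/cup ≈ 55.5 g
applesauce: 0.75 L × 7/5 × 1000 mL/L ÷ 240 mL/cup ≈ 4.4 cup
butter: (1 tbsp + 2 tsp = 5/3 tbsp) × 7/5 ÷ 8 tbsp/stick × 113.5 g/stick ≈ 33.1 g
vegetable oil: 2.5 cup × 7/5 × 218 g/cup ÷ 1000 g/kg ≈ 0.8 kg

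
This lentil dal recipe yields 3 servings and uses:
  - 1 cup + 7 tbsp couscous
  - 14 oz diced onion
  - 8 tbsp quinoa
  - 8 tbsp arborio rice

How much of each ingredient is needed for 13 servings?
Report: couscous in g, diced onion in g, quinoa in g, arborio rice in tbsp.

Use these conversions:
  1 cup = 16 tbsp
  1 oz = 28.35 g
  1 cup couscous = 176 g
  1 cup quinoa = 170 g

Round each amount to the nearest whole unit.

couscous: 1096 g; diced onion: 1720 g; quinoa: 368 g; arborio rice: 35 tbsp

Scaling factor: 13/3.
couscous: (1 cup + 7 tbsp = 1.4375 cup) × 13/3 × 176 g/cup ≈ 1096 g
diced onion: 14 oz × 13/3 × 28.35 g/oz ≈ 1720 g
quinoa: 8 tbsp × 13/3 ÷ 16 tbsp/cup × 170 g/cup ≈ 368 g
arborio rice: 8 tbsp × 13/3 ≈ 35 tbsp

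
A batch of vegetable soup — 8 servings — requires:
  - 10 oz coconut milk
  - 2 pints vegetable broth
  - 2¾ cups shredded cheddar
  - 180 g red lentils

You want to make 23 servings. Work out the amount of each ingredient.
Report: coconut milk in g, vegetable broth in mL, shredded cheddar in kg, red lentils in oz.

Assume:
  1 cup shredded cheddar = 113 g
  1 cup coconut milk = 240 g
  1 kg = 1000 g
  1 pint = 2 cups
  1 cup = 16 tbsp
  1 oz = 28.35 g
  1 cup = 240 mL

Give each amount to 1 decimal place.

Scaling factor: 23/8 = 2.875.
coconut milk: 10 oz × 23/8 × 28.35 g/oz ≈ 815.1 g
vegetable broth: 2 pint × 23/8 × 2 cup/pint × 240 mL/cup = 2760.0 mL
shredded cheddar: 2.75 cup × 23/8 × 113 g/cup ÷ 1000 g/kg ≈ 0.9 kg
red lentils: 180 g × 23/8 ÷ 28.35 g/oz ≈ 18.3 oz

coconut milk: 815.1 g; vegetable broth: 2760.0 mL; shredded cheddar: 0.9 kg; red lentils: 18.3 oz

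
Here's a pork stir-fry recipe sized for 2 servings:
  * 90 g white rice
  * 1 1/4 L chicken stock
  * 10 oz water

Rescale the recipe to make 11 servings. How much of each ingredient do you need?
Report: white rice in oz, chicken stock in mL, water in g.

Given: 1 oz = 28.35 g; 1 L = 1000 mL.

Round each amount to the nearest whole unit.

white rice: 17 oz; chicken stock: 6875 mL; water: 1559 g

Scaling factor: 11/2 = 5.5.
white rice: 90 g × 11/2 ÷ 28.35 g/oz ≈ 17 oz
chicken stock: 1.25 L × 11/2 × 1000 mL/L = 6875 mL
water: 10 oz × 11/2 × 28.35 g/oz ≈ 1559 g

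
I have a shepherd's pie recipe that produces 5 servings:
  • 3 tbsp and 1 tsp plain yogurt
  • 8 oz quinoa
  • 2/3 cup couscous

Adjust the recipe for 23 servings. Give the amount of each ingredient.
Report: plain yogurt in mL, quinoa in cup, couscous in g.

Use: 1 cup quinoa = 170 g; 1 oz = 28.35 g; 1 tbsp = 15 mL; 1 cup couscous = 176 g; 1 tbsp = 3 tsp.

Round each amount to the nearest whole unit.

plain yogurt: 230 mL; quinoa: 6 cup; couscous: 540 g

Scaling factor: 23/5 = 4.6.
plain yogurt: (3 tbsp + 1 tsp = 10/3 tbsp) × 23/5 × 15 mL/tbsp = 230 mL
quinoa: 8 oz × 23/5 × 28.35 g/oz ÷ 170 g/cup ≈ 6 cup
couscous: 2/3 cup × 23/5 × 176 g/cup ≈ 540 g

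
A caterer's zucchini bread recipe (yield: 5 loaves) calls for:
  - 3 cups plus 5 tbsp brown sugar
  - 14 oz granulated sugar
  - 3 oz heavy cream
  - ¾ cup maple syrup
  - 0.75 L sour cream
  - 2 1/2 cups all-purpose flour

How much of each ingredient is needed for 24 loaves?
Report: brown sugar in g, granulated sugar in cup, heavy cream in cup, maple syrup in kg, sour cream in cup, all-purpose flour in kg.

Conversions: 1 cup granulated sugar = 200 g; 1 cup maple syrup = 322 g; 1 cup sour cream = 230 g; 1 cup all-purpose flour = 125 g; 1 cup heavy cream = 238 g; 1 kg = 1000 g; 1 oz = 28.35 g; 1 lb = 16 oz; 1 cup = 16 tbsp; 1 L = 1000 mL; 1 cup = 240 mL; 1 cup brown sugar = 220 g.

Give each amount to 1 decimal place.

Scaling factor: 24/5 = 4.8.
brown sugar: (3 cup + 5 tbsp = 3.3125 cup) × 24/5 × 220 g/cup = 3498.0 g
granulated sugar: 14 oz × 24/5 × 28.35 g/oz ÷ 200 g/cup ≈ 9.5 cup
heavy cream: 3 oz × 24/5 × 28.35 g/oz ÷ 238 g/cup ≈ 1.7 cup
maple syrup: 0.75 cup × 24/5 × 322 g/cup ÷ 1000 g/kg ≈ 1.2 kg
sour cream: 0.75 L × 24/5 × 1000 mL/L ÷ 240 mL/cup = 15.0 cup
all-purpose flour: 2.5 cup × 24/5 × 125 g/cup ÷ 1000 g/kg = 1.5 kg

brown sugar: 3498.0 g; granulated sugar: 9.5 cup; heavy cream: 1.7 cup; maple syrup: 1.2 kg; sour cream: 15.0 cup; all-purpose flour: 1.5 kg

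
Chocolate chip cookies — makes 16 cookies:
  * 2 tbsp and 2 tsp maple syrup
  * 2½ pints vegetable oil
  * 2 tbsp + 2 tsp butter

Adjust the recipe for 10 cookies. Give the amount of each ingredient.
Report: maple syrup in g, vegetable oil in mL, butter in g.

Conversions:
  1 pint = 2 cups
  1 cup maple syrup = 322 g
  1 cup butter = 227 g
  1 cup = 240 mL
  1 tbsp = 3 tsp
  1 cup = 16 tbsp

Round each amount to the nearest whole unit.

Scaling factor: 10/16 = 5/8 = 0.625.
maple syrup: (2 tbsp + 2 tsp = 8/3 tbsp) × 5/8 ÷ 16 tbsp/cup × 322 g/cup ≈ 34 g
vegetable oil: 2.5 pint × 5/8 × 2 cup/pint × 240 mL/cup = 750 mL
butter: (2 tbsp + 2 tsp = 8/3 tbsp) × 5/8 ÷ 16 tbsp/cup × 227 g/cup ≈ 24 g

maple syrup: 34 g; vegetable oil: 750 mL; butter: 24 g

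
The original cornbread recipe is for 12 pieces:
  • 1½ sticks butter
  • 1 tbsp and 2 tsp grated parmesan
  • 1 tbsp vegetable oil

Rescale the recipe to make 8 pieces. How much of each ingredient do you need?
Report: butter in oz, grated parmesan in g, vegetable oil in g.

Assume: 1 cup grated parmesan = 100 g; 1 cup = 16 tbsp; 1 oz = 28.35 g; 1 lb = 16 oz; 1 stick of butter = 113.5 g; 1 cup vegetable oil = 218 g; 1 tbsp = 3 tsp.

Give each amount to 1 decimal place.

Scaling factor: 8/12 = 2/3.
butter: 1.5 stick × 2/3 × 113.5 g/stick ÷ 28.35 g/oz ≈ 4.0 oz
grated parmesan: (1 tbsp + 2 tsp = 5/3 tbsp) × 2/3 ÷ 16 tbsp/cup × 100 g/cup ≈ 6.9 g
vegetable oil: 1 tbsp × 2/3 ÷ 16 tbsp/cup × 218 g/cup ≈ 9.1 g

butter: 4.0 oz; grated parmesan: 6.9 g; vegetable oil: 9.1 g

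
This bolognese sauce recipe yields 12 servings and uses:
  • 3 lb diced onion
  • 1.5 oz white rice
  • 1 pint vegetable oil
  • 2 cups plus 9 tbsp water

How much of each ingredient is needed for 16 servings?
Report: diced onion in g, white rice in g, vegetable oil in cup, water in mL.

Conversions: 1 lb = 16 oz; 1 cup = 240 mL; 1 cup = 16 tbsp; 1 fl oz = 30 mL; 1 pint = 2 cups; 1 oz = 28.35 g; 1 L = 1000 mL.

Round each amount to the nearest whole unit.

Scaling factor: 16/12 = 4/3.
diced onion: 3 lb × 4/3 × 16 oz/lb × 28.35 g/oz ≈ 1814 g
white rice: 1.5 oz × 4/3 × 28.35 g/oz ≈ 57 g
vegetable oil: 1 pint × 4/3 × 2 cup/pint ≈ 3 cup
water: (2 cup + 9 tbsp = 2.5625 cup) × 4/3 × 240 mL/cup = 820 mL

diced onion: 1814 g; white rice: 57 g; vegetable oil: 3 cup; water: 820 mL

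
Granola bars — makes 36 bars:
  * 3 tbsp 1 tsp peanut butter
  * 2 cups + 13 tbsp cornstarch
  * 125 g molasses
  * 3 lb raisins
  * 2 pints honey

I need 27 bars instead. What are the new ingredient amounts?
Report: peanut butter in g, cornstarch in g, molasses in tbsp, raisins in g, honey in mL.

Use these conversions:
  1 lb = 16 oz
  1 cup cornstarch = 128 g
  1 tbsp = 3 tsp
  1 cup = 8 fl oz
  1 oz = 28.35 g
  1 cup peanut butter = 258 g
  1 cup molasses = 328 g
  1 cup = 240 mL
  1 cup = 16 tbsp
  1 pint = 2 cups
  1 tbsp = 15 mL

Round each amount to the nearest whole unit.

peanut butter: 40 g; cornstarch: 270 g; molasses: 5 tbsp; raisins: 1021 g; honey: 720 mL

Scaling factor: 27/36 = 3/4 = 0.75.
peanut butter: (3 tbsp + 1 tsp = 10/3 tbsp) × 3/4 ÷ 16 tbsp/cup × 258 g/cup ≈ 40 g
cornstarch: (2 cup + 13 tbsp = 2.8125 cup) × 3/4 × 128 g/cup = 270 g
molasses: 125 g × 3/4 ÷ 328 g/cup × 16 tbsp/cup ≈ 5 tbsp
raisins: 3 lb × 3/4 × 16 oz/lb × 28.35 g/oz ≈ 1021 g
honey: 2 pint × 3/4 × 2 cup/pint × 240 mL/cup = 720 mL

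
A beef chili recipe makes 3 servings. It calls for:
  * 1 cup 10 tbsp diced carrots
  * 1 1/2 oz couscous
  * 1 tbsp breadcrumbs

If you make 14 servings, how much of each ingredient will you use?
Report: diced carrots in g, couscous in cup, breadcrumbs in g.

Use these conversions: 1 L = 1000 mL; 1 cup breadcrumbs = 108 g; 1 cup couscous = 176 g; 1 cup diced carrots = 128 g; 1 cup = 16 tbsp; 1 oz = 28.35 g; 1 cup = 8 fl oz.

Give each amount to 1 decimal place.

Scaling factor: 14/3.
diced carrots: (1 cup + 10 tbsp = 1.625 cup) × 14/3 × 128 g/cup ≈ 970.7 g
couscous: 1.5 oz × 14/3 × 28.35 g/oz ÷ 176 g/cup ≈ 1.1 cup
breadcrumbs: 1 tbsp × 14/3 ÷ 16 tbsp/cup × 108 g/cup = 31.5 g

diced carrots: 970.7 g; couscous: 1.1 cup; breadcrumbs: 31.5 g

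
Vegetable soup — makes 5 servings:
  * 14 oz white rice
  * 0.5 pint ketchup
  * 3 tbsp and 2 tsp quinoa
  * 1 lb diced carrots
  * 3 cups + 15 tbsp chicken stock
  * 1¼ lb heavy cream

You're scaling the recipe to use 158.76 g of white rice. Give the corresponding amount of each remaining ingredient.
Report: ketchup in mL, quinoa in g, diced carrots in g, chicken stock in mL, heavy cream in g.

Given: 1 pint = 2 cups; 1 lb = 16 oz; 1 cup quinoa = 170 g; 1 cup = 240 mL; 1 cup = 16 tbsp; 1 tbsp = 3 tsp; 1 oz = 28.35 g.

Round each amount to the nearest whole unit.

The original recipe has 396.9 g of white rice, so the scaling factor is 158.76 ÷ 396.9 = 2/5 = 0.4.
ketchup: 0.5 pint × 2/5 × 2 cup/pint × 240 mL/cup = 96 mL
quinoa: (3 tbsp + 2 tsp = 11/3 tbsp) × 2/5 ÷ 16 tbsp/cup × 170 g/cup ≈ 16 g
diced carrots: 1 lb × 2/5 × 16 oz/lb × 28.35 g/oz ≈ 181 g
chicken stock: (3 cup + 15 tbsp = 3.9375 cup) × 2/5 × 240 mL/cup = 378 mL
heavy cream: 1.25 lb × 2/5 × 16 oz/lb × 28.35 g/oz ≈ 227 g

ketchup: 96 mL; quinoa: 16 g; diced carrots: 181 g; chicken stock: 378 mL; heavy cream: 227 g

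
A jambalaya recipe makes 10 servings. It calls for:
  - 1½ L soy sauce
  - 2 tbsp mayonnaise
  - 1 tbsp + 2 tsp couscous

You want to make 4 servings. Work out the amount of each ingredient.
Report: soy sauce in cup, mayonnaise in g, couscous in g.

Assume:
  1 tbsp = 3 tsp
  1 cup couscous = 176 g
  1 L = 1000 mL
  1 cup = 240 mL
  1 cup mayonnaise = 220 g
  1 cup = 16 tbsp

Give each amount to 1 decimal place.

soy sauce: 2.5 cup; mayonnaise: 11.0 g; couscous: 7.3 g

Scaling factor: 4/10 = 2/5 = 0.4.
soy sauce: 1.5 L × 2/5 × 1000 mL/L ÷ 240 mL/cup = 2.5 cup
mayonnaise: 2 tbsp × 2/5 ÷ 16 tbsp/cup × 220 g/cup = 11.0 g
couscous: (1 tbsp + 2 tsp = 5/3 tbsp) × 2/5 ÷ 16 tbsp/cup × 176 g/cup ≈ 7.3 g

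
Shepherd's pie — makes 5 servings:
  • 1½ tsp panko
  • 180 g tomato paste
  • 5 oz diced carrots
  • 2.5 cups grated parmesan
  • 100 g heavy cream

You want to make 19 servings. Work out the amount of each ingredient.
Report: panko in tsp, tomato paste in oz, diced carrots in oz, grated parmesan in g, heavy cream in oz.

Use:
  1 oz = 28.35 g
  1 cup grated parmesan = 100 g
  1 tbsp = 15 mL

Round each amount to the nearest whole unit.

Scaling factor: 19/5 = 3.8.
panko: 1.5 tsp × 19/5 ≈ 6 tsp
tomato paste: 180 g × 19/5 ÷ 28.35 g/oz ≈ 24 oz
diced carrots: 5 oz × 19/5 = 19 oz
grated parmesan: 2.5 cup × 19/5 × 100 g/cup = 950 g
heavy cream: 100 g × 19/5 ÷ 28.35 g/oz ≈ 13 oz

panko: 6 tsp; tomato paste: 24 oz; diced carrots: 19 oz; grated parmesan: 950 g; heavy cream: 13 oz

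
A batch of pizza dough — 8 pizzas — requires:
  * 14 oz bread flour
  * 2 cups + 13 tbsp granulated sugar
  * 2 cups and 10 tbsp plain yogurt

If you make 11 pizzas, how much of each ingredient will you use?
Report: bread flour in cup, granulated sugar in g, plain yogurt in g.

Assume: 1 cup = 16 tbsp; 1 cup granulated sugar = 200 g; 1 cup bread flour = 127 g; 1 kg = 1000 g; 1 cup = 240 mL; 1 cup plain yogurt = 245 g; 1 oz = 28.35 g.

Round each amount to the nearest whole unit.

Scaling factor: 11/8 = 1.375.
bread flour: 14 oz × 11/8 × 28.35 g/oz ÷ 127 g/cup ≈ 4 cup
granulated sugar: (2 cup + 13 tbsp = 2.8125 cup) × 11/8 × 200 g/cup ≈ 773 g
plain yogurt: (2 cup + 10 tbsp = 2.625 cup) × 11/8 × 245 g/cup ≈ 884 g

bread flour: 4 cup; granulated sugar: 773 g; plain yogurt: 884 g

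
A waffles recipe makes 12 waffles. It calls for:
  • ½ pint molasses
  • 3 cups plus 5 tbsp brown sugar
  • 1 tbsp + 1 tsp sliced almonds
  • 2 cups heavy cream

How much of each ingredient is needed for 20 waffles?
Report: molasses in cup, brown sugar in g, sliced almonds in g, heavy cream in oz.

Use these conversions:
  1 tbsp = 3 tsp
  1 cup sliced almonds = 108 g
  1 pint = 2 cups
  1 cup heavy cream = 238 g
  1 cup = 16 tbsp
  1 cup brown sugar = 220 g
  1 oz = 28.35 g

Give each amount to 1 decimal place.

molasses: 1.7 cup; brown sugar: 1214.6 g; sliced almonds: 15.0 g; heavy cream: 28.0 oz

Scaling factor: 20/12 = 5/3.
molasses: 0.5 pint × 5/3 × 2 cup/pint ≈ 1.7 cup
brown sugar: (3 cup + 5 tbsp = 3.3125 cup) × 5/3 × 220 g/cup ≈ 1214.6 g
sliced almonds: (1 tbsp + 1 tsp = 4/3 tbsp) × 5/3 ÷ 16 tbsp/cup × 108 g/cup = 15.0 g
heavy cream: 2 cup × 5/3 × 238 g/cup ÷ 28.35 g/oz ≈ 28.0 oz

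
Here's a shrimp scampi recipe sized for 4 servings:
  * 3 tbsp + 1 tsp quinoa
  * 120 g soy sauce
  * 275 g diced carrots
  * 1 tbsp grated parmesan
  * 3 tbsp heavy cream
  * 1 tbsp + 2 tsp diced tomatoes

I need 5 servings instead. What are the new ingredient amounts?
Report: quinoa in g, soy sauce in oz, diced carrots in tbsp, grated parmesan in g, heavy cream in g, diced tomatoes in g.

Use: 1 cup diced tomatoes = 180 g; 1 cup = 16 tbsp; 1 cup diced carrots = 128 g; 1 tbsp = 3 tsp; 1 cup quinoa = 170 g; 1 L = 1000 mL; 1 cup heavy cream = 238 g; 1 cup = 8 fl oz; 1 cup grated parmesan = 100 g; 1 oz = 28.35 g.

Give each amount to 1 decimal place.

quinoa: 44.3 g; soy sauce: 5.3 oz; diced carrots: 43.0 tbsp; grated parmesan: 7.8 g; heavy cream: 55.8 g; diced tomatoes: 23.4 g

Scaling factor: 5/4 = 1.25.
quinoa: (3 tbsp + 1 tsp = 10/3 tbsp) × 5/4 ÷ 16 tbsp/cup × 170 g/cup ≈ 44.3 g
soy sauce: 120 g × 5/4 ÷ 28.35 g/oz ≈ 5.3 oz
diced carrots: 275 g × 5/4 ÷ 128 g/cup × 16 tbsp/cup ≈ 43.0 tbsp
grated parmesan: 1 tbsp × 5/4 ÷ 16 tbsp/cup × 100 g/cup ≈ 7.8 g
heavy cream: 3 tbsp × 5/4 ÷ 16 tbsp/cup × 238 g/cup ≈ 55.8 g
diced tomatoes: (1 tbsp + 2 tsp = 5/3 tbsp) × 5/4 ÷ 16 tbsp/cup × 180 g/cup ≈ 23.4 g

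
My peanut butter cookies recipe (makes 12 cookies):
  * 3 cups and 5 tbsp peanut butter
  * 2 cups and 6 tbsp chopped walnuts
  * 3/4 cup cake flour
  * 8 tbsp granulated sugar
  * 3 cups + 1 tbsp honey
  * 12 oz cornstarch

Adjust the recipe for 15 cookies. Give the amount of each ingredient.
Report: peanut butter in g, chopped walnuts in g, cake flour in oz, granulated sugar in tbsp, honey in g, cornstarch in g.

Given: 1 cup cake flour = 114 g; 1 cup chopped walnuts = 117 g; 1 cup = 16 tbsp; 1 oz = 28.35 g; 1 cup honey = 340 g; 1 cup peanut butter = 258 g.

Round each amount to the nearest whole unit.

Scaling factor: 15/12 = 5/4 = 1.25.
peanut butter: (3 cup + 5 tbsp = 3.3125 cup) × 5/4 × 258 g/cup ≈ 1068 g
chopped walnuts: (2 cup + 6 tbsp = 2.375 cup) × 5/4 × 117 g/cup ≈ 347 g
cake flour: 0.75 cup × 5/4 × 114 g/cup ÷ 28.35 g/oz ≈ 4 oz
granulated sugar: 8 tbsp × 5/4 = 10 tbsp
honey: (3 cup + 1 tbsp = 3.0625 cup) × 5/4 × 340 g/cup ≈ 1302 g
cornstarch: 12 oz × 5/4 × 28.35 g/oz ≈ 425 g

peanut butter: 1068 g; chopped walnuts: 347 g; cake flour: 4 oz; granulated sugar: 10 tbsp; honey: 1302 g; cornstarch: 425 g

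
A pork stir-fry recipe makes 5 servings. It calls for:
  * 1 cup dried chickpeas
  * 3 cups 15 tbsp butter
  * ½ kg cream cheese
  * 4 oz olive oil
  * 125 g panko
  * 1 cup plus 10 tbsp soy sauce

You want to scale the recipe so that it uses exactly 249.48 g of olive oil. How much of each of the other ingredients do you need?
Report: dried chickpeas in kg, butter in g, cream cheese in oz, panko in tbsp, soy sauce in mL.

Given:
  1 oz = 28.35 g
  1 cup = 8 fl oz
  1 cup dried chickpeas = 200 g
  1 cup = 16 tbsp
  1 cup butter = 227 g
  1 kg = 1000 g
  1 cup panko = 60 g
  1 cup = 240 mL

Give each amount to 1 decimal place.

The original recipe has 113.4 g of olive oil, so the scaling factor is 249.48 ÷ 113.4 = 11/5 = 2.2.
dried chickpeas: 1 cup × 11/5 × 200 g/cup ÷ 1000 g/kg ≈ 0.4 kg
butter: (3 cup + 15 tbsp = 3.9375 cup) × 11/5 × 227 g/cup ≈ 1966.4 g
cream cheese: 0.5 kg × 11/5 × 1000 g/kg ÷ 28.35 g/oz ≈ 38.8 oz
panko: 125 g × 11/5 ÷ 60 g/cup × 16 tbsp/cup ≈ 73.3 tbsp
soy sauce: (1 cup + 10 tbsp = 1.625 cup) × 11/5 × 240 mL/cup = 858.0 mL

dried chickpeas: 0.4 kg; butter: 1966.4 g; cream cheese: 38.8 oz; panko: 73.3 tbsp; soy sauce: 858.0 mL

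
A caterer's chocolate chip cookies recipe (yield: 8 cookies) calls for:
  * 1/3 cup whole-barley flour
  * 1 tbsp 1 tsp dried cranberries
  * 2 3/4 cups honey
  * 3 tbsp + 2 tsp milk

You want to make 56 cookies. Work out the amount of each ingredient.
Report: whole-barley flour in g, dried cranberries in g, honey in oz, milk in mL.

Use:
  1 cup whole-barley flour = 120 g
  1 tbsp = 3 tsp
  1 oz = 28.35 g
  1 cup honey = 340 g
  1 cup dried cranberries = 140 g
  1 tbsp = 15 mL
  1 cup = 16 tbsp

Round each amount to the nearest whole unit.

Scaling factor: 56/8 = 7.
whole-barley flour: 1/3 cup × 7 × 120 g/cup = 280 g
dried cranberries: (1 tbsp + 1 tsp = 4/3 tbsp) × 7 ÷ 16 tbsp/cup × 140 g/cup ≈ 82 g
honey: 2.75 cup × 7 × 340 g/cup ÷ 28.35 g/oz ≈ 231 oz
milk: (3 tbsp + 2 tsp = 11/3 tbsp) × 7 × 15 mL/tbsp = 385 mL

whole-barley flour: 280 g; dried cranberries: 82 g; honey: 231 oz; milk: 385 mL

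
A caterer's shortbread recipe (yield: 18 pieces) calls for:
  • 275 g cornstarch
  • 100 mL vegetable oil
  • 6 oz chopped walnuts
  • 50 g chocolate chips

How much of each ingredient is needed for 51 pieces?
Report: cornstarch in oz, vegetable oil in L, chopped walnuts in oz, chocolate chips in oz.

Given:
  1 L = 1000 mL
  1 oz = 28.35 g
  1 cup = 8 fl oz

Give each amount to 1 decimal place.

Scaling factor: 51/18 = 17/6.
cornstarch: 275 g × 17/6 ÷ 28.35 g/oz ≈ 27.5 oz
vegetable oil: 100 mL × 17/6 ÷ 1000 mL/L ≈ 0.3 L
chopped walnuts: 6 oz × 17/6 = 17.0 oz
chocolate chips: 50 g × 17/6 ÷ 28.35 g/oz ≈ 5.0 oz

cornstarch: 27.5 oz; vegetable oil: 0.3 L; chopped walnuts: 17.0 oz; chocolate chips: 5.0 oz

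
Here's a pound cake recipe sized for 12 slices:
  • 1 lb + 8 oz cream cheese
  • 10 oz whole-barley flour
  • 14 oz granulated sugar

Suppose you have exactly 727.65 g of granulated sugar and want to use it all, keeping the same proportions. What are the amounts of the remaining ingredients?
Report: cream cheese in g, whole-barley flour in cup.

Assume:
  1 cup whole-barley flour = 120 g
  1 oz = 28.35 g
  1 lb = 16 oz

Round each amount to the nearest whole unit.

The original recipe has 396.9 g of granulated sugar, so the scaling factor is 727.65 ÷ 396.9 = 11/6.
cream cheese: (1 lb + 8 oz = 1.5 lb) × 11/6 × 16 oz/lb × 28.35 g/oz ≈ 1247 g
whole-barley flour: 10 oz × 11/6 × 28.35 g/oz ÷ 120 g/cup ≈ 4 cup

cream cheese: 1247 g; whole-barley flour: 4 cup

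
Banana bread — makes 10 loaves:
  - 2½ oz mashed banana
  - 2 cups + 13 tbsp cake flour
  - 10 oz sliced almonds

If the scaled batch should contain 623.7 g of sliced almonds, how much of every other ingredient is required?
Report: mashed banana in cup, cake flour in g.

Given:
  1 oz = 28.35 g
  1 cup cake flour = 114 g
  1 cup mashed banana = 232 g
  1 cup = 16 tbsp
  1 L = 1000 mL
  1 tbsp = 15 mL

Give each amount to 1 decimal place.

mashed banana: 0.7 cup; cake flour: 705.4 g

The original recipe has 283.5 g of sliced almonds, so the scaling factor is 623.7 ÷ 283.5 = 11/5 = 2.2.
mashed banana: 2.5 oz × 11/5 × 28.35 g/oz ÷ 232 g/cup ≈ 0.7 cup
cake flour: (2 cup + 13 tbsp = 2.8125 cup) × 11/5 × 114 g/cup ≈ 705.4 g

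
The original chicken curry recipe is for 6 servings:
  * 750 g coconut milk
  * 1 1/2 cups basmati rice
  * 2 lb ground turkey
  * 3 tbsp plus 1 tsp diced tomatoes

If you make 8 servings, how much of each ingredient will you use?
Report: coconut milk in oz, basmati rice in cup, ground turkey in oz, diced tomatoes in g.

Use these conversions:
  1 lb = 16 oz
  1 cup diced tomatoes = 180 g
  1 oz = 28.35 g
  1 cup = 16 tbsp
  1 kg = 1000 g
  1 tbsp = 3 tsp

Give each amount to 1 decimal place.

Scaling factor: 8/6 = 4/3.
coconut milk: 750 g × 4/3 ÷ 28.35 g/oz ≈ 35.3 oz
basmati rice: 1.5 cup × 4/3 = 2.0 cup
ground turkey: 2 lb × 4/3 × 16 oz/lb ≈ 42.7 oz
diced tomatoes: (3 tbsp + 1 tsp = 10/3 tbsp) × 4/3 ÷ 16 tbsp/cup × 180 g/cup = 50.0 g

coconut milk: 35.3 oz; basmati rice: 2.0 cup; ground turkey: 42.7 oz; diced tomatoes: 50.0 g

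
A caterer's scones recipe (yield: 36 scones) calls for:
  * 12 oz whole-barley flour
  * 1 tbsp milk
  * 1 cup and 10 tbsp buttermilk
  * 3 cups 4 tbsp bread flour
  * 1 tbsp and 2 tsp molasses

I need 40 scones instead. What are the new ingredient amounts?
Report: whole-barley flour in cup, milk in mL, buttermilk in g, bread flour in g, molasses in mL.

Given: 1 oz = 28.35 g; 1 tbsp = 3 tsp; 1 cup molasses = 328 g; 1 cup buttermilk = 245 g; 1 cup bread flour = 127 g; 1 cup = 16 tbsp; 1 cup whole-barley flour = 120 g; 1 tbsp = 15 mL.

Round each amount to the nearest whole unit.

Scaling factor: 40/36 = 10/9.
whole-barley flour: 12 oz × 10/9 × 28.35 g/oz ÷ 120 g/cup ≈ 3 cup
milk: 1 tbsp × 10/9 × 15 mL/tbsp ≈ 17 mL
buttermilk: (1 cup + 10 tbsp = 1.625 cup) × 10/9 × 245 g/cup ≈ 442 g
bread flour: (3 cup + 4 tbsp = 3.25 cup) × 10/9 × 127 g/cup ≈ 459 g
molasses: (1 tbsp + 2 tsp = 5/3 tbsp) × 10/9 × 15 mL/tbsp ≈ 28 mL

whole-barley flour: 3 cup; milk: 17 mL; buttermilk: 442 g; bread flour: 459 g; molasses: 28 mL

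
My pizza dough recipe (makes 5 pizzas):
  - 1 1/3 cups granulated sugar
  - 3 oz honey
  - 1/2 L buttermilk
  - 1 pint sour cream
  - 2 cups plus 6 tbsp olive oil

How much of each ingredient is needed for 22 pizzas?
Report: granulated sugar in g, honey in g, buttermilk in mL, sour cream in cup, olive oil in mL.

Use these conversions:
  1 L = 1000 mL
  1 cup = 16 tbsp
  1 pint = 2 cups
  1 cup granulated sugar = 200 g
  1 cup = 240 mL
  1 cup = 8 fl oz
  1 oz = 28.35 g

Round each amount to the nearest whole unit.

Scaling factor: 22/5 = 4.4.
granulated sugar: 4/3 cup × 22/5 × 200 g/cup ≈ 1173 g
honey: 3 oz × 22/5 × 28.35 g/oz ≈ 374 g
buttermilk: 0.5 L × 22/5 × 1000 mL/L = 2200 mL
sour cream: 1 pint × 22/5 × 2 cup/pint ≈ 9 cup
olive oil: (2 cup + 6 tbsp = 2.375 cup) × 22/5 × 240 mL/cup = 2508 mL

granulated sugar: 1173 g; honey: 374 g; buttermilk: 2200 mL; sour cream: 9 cup; olive oil: 2508 mL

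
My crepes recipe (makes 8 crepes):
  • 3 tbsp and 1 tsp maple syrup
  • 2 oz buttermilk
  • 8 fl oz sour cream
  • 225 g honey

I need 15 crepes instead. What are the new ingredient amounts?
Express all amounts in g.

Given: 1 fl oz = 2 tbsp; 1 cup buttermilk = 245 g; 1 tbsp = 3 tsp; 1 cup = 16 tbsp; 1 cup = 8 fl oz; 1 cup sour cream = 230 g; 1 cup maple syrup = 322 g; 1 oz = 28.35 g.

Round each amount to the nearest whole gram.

Scaling factor: 15/8 = 1.875.
maple syrup: (3 tbsp + 1 tsp = 10/3 tbsp) × 15/8 ÷ 16 tbsp/cup × 322 g/cup ≈ 126 g
buttermilk: 2 oz × 15/8 × 28.35 g/oz ≈ 106 g
sour cream: 8 fl oz × 15/8 ÷ 8 fl oz/cup × 230 g/cup ≈ 431 g
honey: 225 g × 15/8 ≈ 422 g

maple syrup: 126 g; buttermilk: 106 g; sour cream: 431 g; honey: 422 g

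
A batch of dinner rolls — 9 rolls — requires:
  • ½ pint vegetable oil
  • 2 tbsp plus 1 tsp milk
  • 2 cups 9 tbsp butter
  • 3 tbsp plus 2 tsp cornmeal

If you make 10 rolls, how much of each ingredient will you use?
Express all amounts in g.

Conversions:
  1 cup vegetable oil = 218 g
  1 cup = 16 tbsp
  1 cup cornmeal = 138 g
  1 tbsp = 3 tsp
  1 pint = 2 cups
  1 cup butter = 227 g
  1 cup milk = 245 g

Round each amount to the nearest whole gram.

vegetable oil: 242 g; milk: 40 g; butter: 646 g; cornmeal: 35 g

Scaling factor: 10/9.
vegetable oil: 0.5 pint × 10/9 × 2 cup/pint × 218 g/cup ≈ 242 g
milk: (2 tbsp + 1 tsp = 7/3 tbsp) × 10/9 ÷ 16 tbsp/cup × 245 g/cup ≈ 40 g
butter: (2 cup + 9 tbsp = 2.5625 cup) × 10/9 × 227 g/cup ≈ 646 g
cornmeal: (3 tbsp + 2 tsp = 11/3 tbsp) × 10/9 ÷ 16 tbsp/cup × 138 g/cup ≈ 35 g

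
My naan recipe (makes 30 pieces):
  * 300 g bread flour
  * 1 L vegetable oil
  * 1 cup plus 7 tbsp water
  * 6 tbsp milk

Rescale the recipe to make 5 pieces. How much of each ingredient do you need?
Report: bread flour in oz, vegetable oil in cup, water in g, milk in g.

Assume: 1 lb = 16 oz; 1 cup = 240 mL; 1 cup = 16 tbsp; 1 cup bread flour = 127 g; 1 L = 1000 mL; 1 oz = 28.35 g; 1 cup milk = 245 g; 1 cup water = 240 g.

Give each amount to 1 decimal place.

bread flour: 1.8 oz; vegetable oil: 0.7 cup; water: 57.5 g; milk: 15.3 g

Scaling factor: 5/30 = 1/6.
bread flour: 300 g × 1/6 ÷ 28.35 g/oz ≈ 1.8 oz
vegetable oil: 1 L × 1/6 × 1000 mL/L ÷ 240 mL/cup ≈ 0.7 cup
water: (1 cup + 7 tbsp = 1.4375 cup) × 1/6 × 240 g/cup = 57.5 g
milk: 6 tbsp × 1/6 ÷ 16 tbsp/cup × 245 g/cup ≈ 15.3 g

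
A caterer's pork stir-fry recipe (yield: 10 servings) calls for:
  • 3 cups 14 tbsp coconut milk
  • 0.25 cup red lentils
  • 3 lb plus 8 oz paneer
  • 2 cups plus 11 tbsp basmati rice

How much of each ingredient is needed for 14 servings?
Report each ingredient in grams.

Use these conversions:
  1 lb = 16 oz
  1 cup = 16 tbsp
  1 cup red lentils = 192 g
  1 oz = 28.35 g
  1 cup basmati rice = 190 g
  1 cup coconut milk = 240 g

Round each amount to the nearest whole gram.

coconut milk: 1302 g; red lentils: 67 g; paneer: 2223 g; basmati rice: 715 g

Scaling factor: 14/10 = 7/5 = 1.4.
coconut milk: (3 cup + 14 tbsp = 3.875 cup) × 7/5 × 240 g/cup = 1302 g
red lentils: 0.25 cup × 7/5 × 192 g/cup ≈ 67 g
paneer: (3 lb + 8 oz = 3.5 lb) × 7/5 × 16 oz/lb × 28.35 g/oz ≈ 2223 g
basmati rice: (2 cup + 11 tbsp = 2.6875 cup) × 7/5 × 190 g/cup ≈ 715 g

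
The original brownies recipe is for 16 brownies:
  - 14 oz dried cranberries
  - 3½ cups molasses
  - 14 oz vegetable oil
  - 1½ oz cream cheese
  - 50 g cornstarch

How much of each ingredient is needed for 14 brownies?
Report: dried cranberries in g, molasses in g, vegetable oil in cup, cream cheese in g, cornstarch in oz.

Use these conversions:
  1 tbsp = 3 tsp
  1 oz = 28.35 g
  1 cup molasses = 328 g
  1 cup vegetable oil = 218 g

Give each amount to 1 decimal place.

Scaling factor: 14/16 = 7/8 = 0.875.
dried cranberries: 14 oz × 7/8 × 28.35 g/oz ≈ 347.3 g
molasses: 3.5 cup × 7/8 × 328 g/cup = 1004.5 g
vegetable oil: 14 oz × 7/8 × 28.35 g/oz ÷ 218 g/cup ≈ 1.6 cup
cream cheese: 1.5 oz × 7/8 × 28.35 g/oz ≈ 37.2 g
cornstarch: 50 g × 7/8 ÷ 28.35 g/oz ≈ 1.5 oz

dried cranberries: 347.3 g; molasses: 1004.5 g; vegetable oil: 1.6 cup; cream cheese: 37.2 g; cornstarch: 1.5 oz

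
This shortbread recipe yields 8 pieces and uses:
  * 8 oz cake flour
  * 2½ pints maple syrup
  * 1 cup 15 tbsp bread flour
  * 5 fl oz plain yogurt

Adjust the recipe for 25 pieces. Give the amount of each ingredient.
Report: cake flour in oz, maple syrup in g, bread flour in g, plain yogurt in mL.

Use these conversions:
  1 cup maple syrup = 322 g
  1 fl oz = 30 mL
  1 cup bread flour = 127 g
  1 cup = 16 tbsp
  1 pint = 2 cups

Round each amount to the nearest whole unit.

cake flour: 25 oz; maple syrup: 5031 g; bread flour: 769 g; plain yogurt: 469 mL

Scaling factor: 25/8 = 3.125.
cake flour: 8 oz × 25/8 = 25 oz
maple syrup: 2.5 pint × 25/8 × 2 cup/pint × 322 g/cup ≈ 5031 g
bread flour: (1 cup + 15 tbsp = 1.9375 cup) × 25/8 × 127 g/cup ≈ 769 g
plain yogurt: 5 fl oz × 25/8 × 30 mL/fl oz ≈ 469 mL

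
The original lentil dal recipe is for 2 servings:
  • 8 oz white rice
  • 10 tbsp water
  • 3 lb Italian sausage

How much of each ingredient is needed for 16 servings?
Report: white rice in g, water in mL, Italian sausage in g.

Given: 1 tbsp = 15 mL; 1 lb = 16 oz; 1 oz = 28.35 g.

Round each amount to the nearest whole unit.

white rice: 1814 g; water: 1200 mL; Italian sausage: 10886 g

Scaling factor: 16/2 = 8.
white rice: 8 oz × 8 × 28.35 g/oz ≈ 1814 g
water: 10 tbsp × 8 × 15 mL/tbsp = 1200 mL
Italian sausage: 3 lb × 8 × 16 oz/lb × 28.35 g/oz ≈ 10886 g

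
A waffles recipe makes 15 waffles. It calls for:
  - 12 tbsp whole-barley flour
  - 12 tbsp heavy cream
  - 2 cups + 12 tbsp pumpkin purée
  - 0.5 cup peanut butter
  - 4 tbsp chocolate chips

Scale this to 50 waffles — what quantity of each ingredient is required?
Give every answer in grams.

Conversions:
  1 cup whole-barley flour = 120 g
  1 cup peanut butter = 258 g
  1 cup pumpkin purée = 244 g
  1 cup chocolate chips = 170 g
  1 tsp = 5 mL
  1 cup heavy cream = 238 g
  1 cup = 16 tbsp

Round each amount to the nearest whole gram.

Scaling factor: 50/15 = 10/3.
whole-barley flour: 12 tbsp × 10/3 ÷ 16 tbsp/cup × 120 g/cup = 300 g
heavy cream: 12 tbsp × 10/3 ÷ 16 tbsp/cup × 238 g/cup = 595 g
pumpkin purée: (2 cup + 12 tbsp = 2.75 cup) × 10/3 × 244 g/cup ≈ 2237 g
peanut butter: 0.5 cup × 10/3 × 258 g/cup = 430 g
chocolate chips: 4 tbsp × 10/3 ÷ 16 tbsp/cup × 170 g/cup ≈ 142 g

whole-barley flour: 300 g; heavy cream: 595 g; pumpkin purée: 2237 g; peanut butter: 430 g; chocolate chips: 142 g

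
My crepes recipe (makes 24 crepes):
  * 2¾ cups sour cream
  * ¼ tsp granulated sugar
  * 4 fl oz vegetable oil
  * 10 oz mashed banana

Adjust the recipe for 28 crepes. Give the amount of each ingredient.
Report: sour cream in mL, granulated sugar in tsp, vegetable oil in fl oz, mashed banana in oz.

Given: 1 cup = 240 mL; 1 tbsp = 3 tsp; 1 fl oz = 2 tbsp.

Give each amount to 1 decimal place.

Scaling factor: 28/24 = 7/6.
sour cream: 2.75 cup × 7/6 × 240 mL/cup = 770.0 mL
granulated sugar: 0.25 tsp × 7/6 ≈ 0.3 tsp
vegetable oil: 4 fl oz × 7/6 ≈ 4.7 fl oz
mashed banana: 10 oz × 7/6 ≈ 11.7 oz

sour cream: 770.0 mL; granulated sugar: 0.3 tsp; vegetable oil: 4.7 fl oz; mashed banana: 11.7 oz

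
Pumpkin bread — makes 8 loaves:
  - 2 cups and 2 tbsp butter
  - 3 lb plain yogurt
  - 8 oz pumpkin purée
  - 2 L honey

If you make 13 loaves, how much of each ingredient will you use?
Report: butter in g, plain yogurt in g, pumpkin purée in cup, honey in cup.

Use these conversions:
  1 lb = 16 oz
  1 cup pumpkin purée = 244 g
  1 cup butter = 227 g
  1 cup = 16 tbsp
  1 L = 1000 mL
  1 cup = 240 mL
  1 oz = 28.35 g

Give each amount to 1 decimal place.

butter: 783.9 g; plain yogurt: 2211.3 g; pumpkin purée: 1.5 cup; honey: 13.5 cup

Scaling factor: 13/8 = 1.625.
butter: (2 cup + 2 tbsp = 2.125 cup) × 13/8 × 227 g/cup ≈ 783.9 g
plain yogurt: 3 lb × 13/8 × 16 oz/lb × 28.35 g/oz = 2211.3 g
pumpkin purée: 8 oz × 13/8 × 28.35 g/oz ÷ 244 g/cup ≈ 1.5 cup
honey: 2 L × 13/8 × 1000 mL/L ÷ 240 mL/cup ≈ 13.5 cup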